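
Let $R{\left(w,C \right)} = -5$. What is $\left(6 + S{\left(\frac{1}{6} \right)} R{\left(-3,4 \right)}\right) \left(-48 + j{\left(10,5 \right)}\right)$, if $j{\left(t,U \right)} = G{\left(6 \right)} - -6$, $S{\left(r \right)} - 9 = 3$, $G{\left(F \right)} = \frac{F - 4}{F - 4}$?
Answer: $2214$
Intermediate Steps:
$G{\left(F \right)} = 1$ ($G{\left(F \right)} = \frac{-4 + F}{-4 + F} = 1$)
$S{\left(r \right)} = 12$ ($S{\left(r \right)} = 9 + 3 = 12$)
$j{\left(t,U \right)} = 7$ ($j{\left(t,U \right)} = 1 - -6 = 1 + 6 = 7$)
$\left(6 + S{\left(\frac{1}{6} \right)} R{\left(-3,4 \right)}\right) \left(-48 + j{\left(10,5 \right)}\right) = \left(6 + 12 \left(-5\right)\right) \left(-48 + 7\right) = \left(6 - 60\right) \left(-41\right) = \left(-54\right) \left(-41\right) = 2214$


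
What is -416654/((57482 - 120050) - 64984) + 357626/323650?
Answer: 45116494663/10320551200 ≈ 4.3715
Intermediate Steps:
-416654/((57482 - 120050) - 64984) + 357626/323650 = -416654/(-62568 - 64984) + 357626*(1/323650) = -416654/(-127552) + 178813/161825 = -416654*(-1/127552) + 178813/161825 = 208327/63776 + 178813/161825 = 45116494663/10320551200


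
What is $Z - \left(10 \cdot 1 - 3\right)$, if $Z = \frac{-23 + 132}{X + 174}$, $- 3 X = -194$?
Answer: $- \frac{4685}{716} \approx -6.5433$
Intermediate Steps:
$X = \frac{194}{3}$ ($X = \left(- \frac{1}{3}\right) \left(-194\right) = \frac{194}{3} \approx 64.667$)
$Z = \frac{327}{716}$ ($Z = \frac{-23 + 132}{\frac{194}{3} + 174} = \frac{109}{\frac{716}{3}} = 109 \cdot \frac{3}{716} = \frac{327}{716} \approx 0.4567$)
$Z - \left(10 \cdot 1 - 3\right) = \frac{327}{716} - \left(10 \cdot 1 - 3\right) = \frac{327}{716} - \left(10 - 3\right) = \frac{327}{716} - 7 = - \frac{4685}{716}$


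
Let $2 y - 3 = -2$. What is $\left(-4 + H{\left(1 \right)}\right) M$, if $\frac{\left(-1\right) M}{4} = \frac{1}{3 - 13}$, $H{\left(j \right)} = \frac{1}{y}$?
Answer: $- \frac{4}{5} \approx -0.8$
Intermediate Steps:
$y = \frac{1}{2}$ ($y = \frac{3}{2} + \frac{1}{2} \left(-2\right) = \frac{3}{2} - 1 = \frac{1}{2} \approx 0.5$)
$H{\left(j \right)} = 2$ ($H{\left(j \right)} = \frac{1}{\frac{1}{2}} = 2$)
$M = \frac{2}{5}$ ($M = - \frac{4}{3 - 13} = - \frac{4}{-10} = \left(-4\right) \left(- \frac{1}{10}\right) = \frac{2}{5} \approx 0.4$)
$\left(-4 + H{\left(1 \right)}\right) M = \left(-4 + 2\right) \frac{2}{5} = \left(-2\right) \frac{2}{5} = - \frac{4}{5}$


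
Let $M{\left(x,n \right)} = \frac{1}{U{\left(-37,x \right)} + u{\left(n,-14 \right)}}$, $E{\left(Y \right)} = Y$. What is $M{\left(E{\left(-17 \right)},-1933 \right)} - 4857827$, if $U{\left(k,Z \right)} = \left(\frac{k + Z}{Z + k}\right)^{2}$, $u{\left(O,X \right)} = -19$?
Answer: $- \frac{87440887}{18} \approx -4.8578 \cdot 10^{6}$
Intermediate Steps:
$U{\left(k,Z \right)} = 1$ ($U{\left(k,Z \right)} = \left(\frac{Z + k}{Z + k}\right)^{2} = 1^{2} = 1$)
$M{\left(x,n \right)} = - \frac{1}{18}$ ($M{\left(x,n \right)} = \frac{1}{1 - 19} = \frac{1}{-18} = - \frac{1}{18}$)
$M{\left(E{\left(-17 \right)},-1933 \right)} - 4857827 = - \frac{1}{18} - 4857827 = - \frac{87440887}{18}$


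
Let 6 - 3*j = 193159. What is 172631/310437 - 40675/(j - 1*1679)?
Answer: 14418962563/12305101806 ≈ 1.1718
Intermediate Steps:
j = -193153/3 (j = 2 - ⅓*193159 = 2 - 193159/3 = -193153/3 ≈ -64384.)
172631/310437 - 40675/(j - 1*1679) = 172631/310437 - 40675/(-193153/3 - 1*1679) = 172631*(1/310437) - 40675/(-193153/3 - 1679) = 172631/310437 - 40675/(-198190/3) = 172631/310437 - 40675*(-3/198190) = 172631/310437 + 24405/39638 = 14418962563/12305101806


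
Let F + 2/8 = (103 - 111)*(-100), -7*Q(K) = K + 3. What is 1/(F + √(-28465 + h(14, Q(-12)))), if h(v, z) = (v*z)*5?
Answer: 12796/10687601 - 80*I*√1135/10687601 ≈ 0.0011973 - 0.00025218*I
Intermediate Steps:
Q(K) = -3/7 - K/7 (Q(K) = -(K + 3)/7 = -(3 + K)/7 = -3/7 - K/7)
h(v, z) = 5*v*z
F = 3199/4 (F = -¼ + (103 - 111)*(-100) = -¼ - 8*(-100) = -¼ + 800 = 3199/4 ≈ 799.75)
1/(F + √(-28465 + h(14, Q(-12)))) = 1/(3199/4 + √(-28465 + 5*14*(-3/7 - ⅐*(-12)))) = 1/(3199/4 + √(-28465 + 5*14*(-3/7 + 12/7))) = 1/(3199/4 + √(-28465 + 5*14*(9/7))) = 1/(3199/4 + √(-28465 + 90)) = 1/(3199/4 + √(-28375)) = 1/(3199/4 + 5*I*√1135)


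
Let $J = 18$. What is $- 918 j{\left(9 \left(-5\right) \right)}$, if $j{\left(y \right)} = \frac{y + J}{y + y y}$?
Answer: $\frac{1377}{110} \approx 12.518$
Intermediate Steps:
$j{\left(y \right)} = \frac{18 + y}{y + y^{2}}$ ($j{\left(y \right)} = \frac{y + 18}{y + y y} = \frac{18 + y}{y + y^{2}}$)
$- 918 j{\left(9 \left(-5\right) \right)} = - 918 \frac{18 + 9 \left(-5\right)}{9 \left(-5\right) \left(1 + 9 \left(-5\right)\right)} = - 918 \frac{18 - 45}{\left(-45\right) \left(1 - 45\right)} = - 918 \left(\left(- \frac{1}{45}\right) \frac{1}{-44} \left(-27\right)\right) = - 918 \left(\left(- \frac{1}{45}\right) \left(- \frac{1}{44}\right) \left(-27\right)\right) = \left(-918\right) \left(- \frac{3}{220}\right) = \frac{1377}{110}$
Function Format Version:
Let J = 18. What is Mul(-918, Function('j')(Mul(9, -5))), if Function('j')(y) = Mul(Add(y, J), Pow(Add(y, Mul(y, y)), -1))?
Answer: Rational(1377, 110) ≈ 12.518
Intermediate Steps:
Function('j')(y) = Mul(Pow(Add(y, Pow(y, 2)), -1), Add(18, y)) (Function('j')(y) = Mul(Add(y, 18), Pow(Add(y, Mul(y, y)), -1)) = Mul(Add(18, y), Pow(Add(y, Pow(y, 2)), -1)) = Mul(Pow(Add(y, Pow(y, 2)), -1), Add(18, y)))
Mul(-918, Function('j')(Mul(9, -5))) = Mul(-918, Mul(Pow(Mul(9, -5), -1), Pow(Add(1, Mul(9, -5)), -1), Add(18, Mul(9, -5)))) = Mul(-918, Mul(Pow(-45, -1), Pow(Add(1, -45), -1), Add(18, -45))) = Mul(-918, Mul(Rational(-1, 45), Pow(-44, -1), -27)) = Mul(-918, Mul(Rational(-1, 45), Rational(-1, 44), -27)) = Mul(-918, Rational(-3, 220)) = Rational(1377, 110)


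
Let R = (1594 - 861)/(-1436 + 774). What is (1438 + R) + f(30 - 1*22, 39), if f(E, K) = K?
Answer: 977041/662 ≈ 1475.9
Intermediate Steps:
R = -733/662 (R = 733/(-662) = 733*(-1/662) = -733/662 ≈ -1.1073)
(1438 + R) + f(30 - 1*22, 39) = (1438 - 733/662) + 39 = 951223/662 + 39 = 977041/662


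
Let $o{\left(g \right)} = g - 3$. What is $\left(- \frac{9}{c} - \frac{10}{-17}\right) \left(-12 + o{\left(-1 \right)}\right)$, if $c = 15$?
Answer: $\frac{16}{85} \approx 0.18824$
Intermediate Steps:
$o{\left(g \right)} = -3 + g$
$\left(- \frac{9}{c} - \frac{10}{-17}\right) \left(-12 + o{\left(-1 \right)}\right) = \left(- \frac{9}{15} - \frac{10}{-17}\right) \left(-12 - 4\right) = \left(\left(-9\right) \frac{1}{15} - - \frac{10}{17}\right) \left(-12 - 4\right) = \left(- \frac{3}{5} + \frac{10}{17}\right) \left(-16\right) = \left(- \frac{1}{85}\right) \left(-16\right) = \frac{16}{85}$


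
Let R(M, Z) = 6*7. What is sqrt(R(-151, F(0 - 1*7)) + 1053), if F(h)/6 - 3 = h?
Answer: sqrt(1095) ≈ 33.091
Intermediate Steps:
F(h) = 18 + 6*h
R(M, Z) = 42
sqrt(R(-151, F(0 - 1*7)) + 1053) = sqrt(42 + 1053) = sqrt(1095)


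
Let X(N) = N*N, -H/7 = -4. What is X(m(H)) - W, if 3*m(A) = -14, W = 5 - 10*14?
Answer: 1411/9 ≈ 156.78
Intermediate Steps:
H = 28 (H = -7*(-4) = 28)
W = -135 (W = 5 - 140 = -135)
m(A) = -14/3 (m(A) = (1/3)*(-14) = -14/3)
X(N) = N**2
X(m(H)) - W = (-14/3)**2 - 1*(-135) = 196/9 + 135 = 1411/9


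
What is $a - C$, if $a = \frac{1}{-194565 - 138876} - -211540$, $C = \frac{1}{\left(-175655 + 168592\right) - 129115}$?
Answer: $\frac{9605466270664183}{45407328498} \approx 2.1154 \cdot 10^{5}$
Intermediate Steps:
$C = - \frac{1}{136178}$ ($C = \frac{1}{-7063 - 129115} = \frac{1}{-136178} = - \frac{1}{136178} \approx -7.3433 \cdot 10^{-6}$)
$a = \frac{70536109139}{333441}$ ($a = \frac{1}{-333441} + 211540 = - \frac{1}{333441} + 211540 = \frac{70536109139}{333441} \approx 2.1154 \cdot 10^{5}$)
$a - C = \frac{70536109139}{333441} - - \frac{1}{136178} = \frac{70536109139}{333441} + \frac{1}{136178} = \frac{9605466270664183}{45407328498}$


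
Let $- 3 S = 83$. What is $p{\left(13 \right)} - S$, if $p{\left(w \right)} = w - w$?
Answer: $\frac{83}{3} \approx 27.667$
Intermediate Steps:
$p{\left(w \right)} = 0$
$S = - \frac{83}{3}$ ($S = \left(- \frac{1}{3}\right) 83 = - \frac{83}{3} \approx -27.667$)
$p{\left(13 \right)} - S = 0 - - \frac{83}{3} = 0 + \frac{83}{3} = \frac{83}{3}$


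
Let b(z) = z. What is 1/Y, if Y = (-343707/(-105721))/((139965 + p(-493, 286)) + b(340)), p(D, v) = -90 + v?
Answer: 2121986603/49101 ≈ 43217.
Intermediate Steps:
Y = 49101/2121986603 (Y = (-343707/(-105721))/((139965 + (-90 + 286)) + 340) = (-343707*(-1/105721))/((139965 + 196) + 340) = 49101/(15103*(140161 + 340)) = (49101/15103)/140501 = (49101/15103)*(1/140501) = 49101/2121986603 ≈ 2.3139e-5)
1/Y = 1/(49101/2121986603) = 2121986603/49101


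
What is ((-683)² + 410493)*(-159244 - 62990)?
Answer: -194895217788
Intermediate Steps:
((-683)² + 410493)*(-159244 - 62990) = (466489 + 410493)*(-222234) = 876982*(-222234) = -194895217788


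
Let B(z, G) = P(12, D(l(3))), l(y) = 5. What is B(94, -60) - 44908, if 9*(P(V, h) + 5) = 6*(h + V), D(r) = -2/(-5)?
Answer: -673571/15 ≈ -44905.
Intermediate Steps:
D(r) = ⅖ (D(r) = -2*(-⅕) = ⅖)
P(V, h) = -5 + 2*V/3 + 2*h/3 (P(V, h) = -5 + (6*(h + V))/9 = -5 + (6*(V + h))/9 = -5 + (6*V + 6*h)/9 = -5 + (2*V/3 + 2*h/3) = -5 + 2*V/3 + 2*h/3)
B(z, G) = 49/15 (B(z, G) = -5 + (⅔)*12 + (⅔)*(⅖) = -5 + 8 + 4/15 = 49/15)
B(94, -60) - 44908 = 49/15 - 44908 = -673571/15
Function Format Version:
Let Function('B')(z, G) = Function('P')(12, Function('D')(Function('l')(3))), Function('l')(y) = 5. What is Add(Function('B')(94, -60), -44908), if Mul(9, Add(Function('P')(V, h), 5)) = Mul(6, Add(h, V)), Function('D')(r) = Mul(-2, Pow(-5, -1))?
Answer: Rational(-673571, 15) ≈ -44905.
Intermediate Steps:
Function('D')(r) = Rational(2, 5) (Function('D')(r) = Mul(-2, Rational(-1, 5)) = Rational(2, 5))
Function('P')(V, h) = Add(-5, Mul(Rational(2, 3), V), Mul(Rational(2, 3), h)) (Function('P')(V, h) = Add(-5, Mul(Rational(1, 9), Mul(6, Add(h, V)))) = Add(-5, Mul(Rational(1, 9), Mul(6, Add(V, h)))) = Add(-5, Mul(Rational(1, 9), Add(Mul(6, V), Mul(6, h)))) = Add(-5, Add(Mul(Rational(2, 3), V), Mul(Rational(2, 3), h))) = Add(-5, Mul(Rational(2, 3), V), Mul(Rational(2, 3), h)))
Function('B')(z, G) = Rational(49, 15) (Function('B')(z, G) = Add(-5, Mul(Rational(2, 3), 12), Mul(Rational(2, 3), Rational(2, 5))) = Add(-5, 8, Rational(4, 15)) = Rational(49, 15))
Add(Function('B')(94, -60), -44908) = Add(Rational(49, 15), -44908) = Rational(-673571, 15)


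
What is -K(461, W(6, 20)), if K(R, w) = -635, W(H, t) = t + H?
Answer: 635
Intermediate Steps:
W(H, t) = H + t
-K(461, W(6, 20)) = -1*(-635) = 635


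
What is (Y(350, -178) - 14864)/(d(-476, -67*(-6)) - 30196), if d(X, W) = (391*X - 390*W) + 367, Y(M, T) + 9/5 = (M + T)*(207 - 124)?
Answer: 2949/1863625 ≈ 0.0015824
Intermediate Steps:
Y(M, T) = -9/5 + 83*M + 83*T (Y(M, T) = -9/5 + (M + T)*(207 - 124) = -9/5 + (M + T)*83 = -9/5 + (83*M + 83*T) = -9/5 + 83*M + 83*T)
d(X, W) = 367 - 390*W + 391*X (d(X, W) = (-390*W + 391*X) + 367 = 367 - 390*W + 391*X)
(Y(350, -178) - 14864)/(d(-476, -67*(-6)) - 30196) = ((-9/5 + 83*350 + 83*(-178)) - 14864)/((367 - (-26130)*(-6) + 391*(-476)) - 30196) = ((-9/5 + 29050 - 14774) - 14864)/((367 - 390*402 - 186116) - 30196) = (71371/5 - 14864)/((367 - 156780 - 186116) - 30196) = -2949/(5*(-342529 - 30196)) = -2949/5/(-372725) = -2949/5*(-1/372725) = 2949/1863625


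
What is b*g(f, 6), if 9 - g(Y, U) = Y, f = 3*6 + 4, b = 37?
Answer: -481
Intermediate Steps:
f = 22 (f = 18 + 4 = 22)
g(Y, U) = 9 - Y
b*g(f, 6) = 37*(9 - 1*22) = 37*(9 - 22) = 37*(-13) = -481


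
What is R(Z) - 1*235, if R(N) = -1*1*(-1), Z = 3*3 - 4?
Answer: -234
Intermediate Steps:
Z = 5 (Z = 9 - 4 = 5)
R(N) = 1 (R(N) = -1*(-1) = 1)
R(Z) - 1*235 = 1 - 1*235 = 1 - 235 = -234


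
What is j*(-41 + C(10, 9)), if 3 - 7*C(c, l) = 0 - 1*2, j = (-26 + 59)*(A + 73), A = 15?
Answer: -818928/7 ≈ -1.1699e+5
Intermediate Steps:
j = 2904 (j = (-26 + 59)*(15 + 73) = 33*88 = 2904)
C(c, l) = 5/7 (C(c, l) = 3/7 - (0 - 1*2)/7 = 3/7 - (0 - 2)/7 = 3/7 - ⅐*(-2) = 3/7 + 2/7 = 5/7)
j*(-41 + C(10, 9)) = 2904*(-41 + 5/7) = 2904*(-282/7) = -818928/7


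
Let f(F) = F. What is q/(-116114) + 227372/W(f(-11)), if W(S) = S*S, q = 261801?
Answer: 26369394487/14049794 ≈ 1876.9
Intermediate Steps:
W(S) = S²
q/(-116114) + 227372/W(f(-11)) = 261801/(-116114) + 227372/((-11)²) = 261801*(-1/116114) + 227372/121 = -261801/116114 + 227372*(1/121) = -261801/116114 + 227372/121 = 26369394487/14049794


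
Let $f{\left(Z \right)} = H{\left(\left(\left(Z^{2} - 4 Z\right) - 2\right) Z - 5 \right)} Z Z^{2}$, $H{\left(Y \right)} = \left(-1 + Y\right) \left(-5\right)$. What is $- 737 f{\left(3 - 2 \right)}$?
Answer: $-40535$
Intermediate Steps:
$H{\left(Y \right)} = 5 - 5 Y$
$f{\left(Z \right)} = Z^{3} \left(30 - 5 Z \left(-2 + Z^{2} - 4 Z\right)\right)$ ($f{\left(Z \right)} = \left(5 - 5 \left(\left(\left(Z^{2} - 4 Z\right) - 2\right) Z - 5\right)\right) Z Z^{2} = \left(5 - 5 \left(\left(-2 + Z^{2} - 4 Z\right) Z - 5\right)\right) Z Z^{2} = \left(5 - 5 \left(Z \left(-2 + Z^{2} - 4 Z\right) - 5\right)\right) Z Z^{2} = \left(5 - 5 \left(-5 + Z \left(-2 + Z^{2} - 4 Z\right)\right)\right) Z Z^{2} = \left(5 - \left(-25 + 5 Z \left(-2 + Z^{2} - 4 Z\right)\right)\right) Z Z^{2} = \left(30 - 5 Z \left(-2 + Z^{2} - 4 Z\right)\right) Z Z^{2} = Z \left(30 - 5 Z \left(-2 + Z^{2} - 4 Z\right)\right) Z^{2} = Z^{3} \left(30 - 5 Z \left(-2 + Z^{2} - 4 Z\right)\right)$)
$- 737 f{\left(3 - 2 \right)} = - 737 \cdot 5 \left(3 - 2\right)^{3} \left(6 - \left(3 - 2\right)^{3} + 2 \left(3 - 2\right) + 4 \left(3 - 2\right)^{2}\right) = - 737 \cdot 5 \cdot 1^{3} \left(6 - 1^{3} + 2 \cdot 1 + 4 \cdot 1^{2}\right) = - 737 \cdot 5 \cdot 1 \left(6 - 1 + 2 + 4 \cdot 1\right) = - 737 \cdot 5 \cdot 1 \left(6 - 1 + 2 + 4\right) = - 737 \cdot 5 \cdot 1 \cdot 11 = \left(-737\right) 55 = -40535$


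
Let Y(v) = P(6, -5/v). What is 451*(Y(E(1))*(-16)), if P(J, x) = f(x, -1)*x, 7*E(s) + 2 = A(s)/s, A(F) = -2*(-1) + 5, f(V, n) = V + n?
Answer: -404096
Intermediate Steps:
A(F) = 7 (A(F) = 2 + 5 = 7)
E(s) = -2/7 + 1/s (E(s) = -2/7 + (7/s)/7 = -2/7 + 1/s)
P(J, x) = x*(-1 + x) (P(J, x) = (x - 1)*x = (-1 + x)*x = x*(-1 + x))
Y(v) = -5*(-1 - 5/v)/v (Y(v) = (-5/v)*(-1 - 5/v) = -5*(-1 - 5/v)/v)
451*(Y(E(1))*(-16)) = 451*((5*(5 + (-2/7 + 1/1))/(-2/7 + 1/1)²)*(-16)) = 451*((5*(5 + (-2/7 + 1))/(-2/7 + 1)²)*(-16)) = 451*((5*(5 + 5/7)/(5/7)²)*(-16)) = 451*((5*(49/25)*(40/7))*(-16)) = 451*(56*(-16)) = 451*(-896) = -404096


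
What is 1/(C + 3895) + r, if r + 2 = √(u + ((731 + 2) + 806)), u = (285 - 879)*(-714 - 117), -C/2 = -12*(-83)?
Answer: -3805/1903 + 9*√6113 ≈ 701.67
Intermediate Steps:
C = -1992 (C = -(-24)*(-83) = -2*996 = -1992)
u = 493614 (u = -594*(-831) = 493614)
r = -2 + 9*√6113 (r = -2 + √(493614 + ((731 + 2) + 806)) = -2 + √(493614 + (733 + 806)) = -2 + √(493614 + 1539) = -2 + √495153 = -2 + 9*√6113 ≈ 701.67)
1/(C + 3895) + r = 1/(-1992 + 3895) + (-2 + 9*√6113) = 1/1903 + (-2 + 9*√6113) = -3805/1903 + 9*√6113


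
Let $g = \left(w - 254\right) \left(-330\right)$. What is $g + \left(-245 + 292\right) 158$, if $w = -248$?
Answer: $173086$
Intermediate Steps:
$g = 165660$ ($g = \left(-248 - 254\right) \left(-330\right) = \left(-502\right) \left(-330\right) = 165660$)
$g + \left(-245 + 292\right) 158 = 165660 + \left(-245 + 292\right) 158 = 165660 + 47 \cdot 158 = 165660 + 7426 = 173086$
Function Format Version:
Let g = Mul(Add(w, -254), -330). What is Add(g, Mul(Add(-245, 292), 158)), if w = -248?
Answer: 173086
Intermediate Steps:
g = 165660 (g = Mul(Add(-248, -254), -330) = Mul(-502, -330) = 165660)
Add(g, Mul(Add(-245, 292), 158)) = Add(165660, Mul(Add(-245, 292), 158)) = Add(165660, Mul(47, 158)) = Add(165660, 7426) = 173086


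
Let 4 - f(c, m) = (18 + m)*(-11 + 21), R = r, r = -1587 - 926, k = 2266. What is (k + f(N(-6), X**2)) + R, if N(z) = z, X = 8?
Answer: -1063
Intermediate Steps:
r = -2513
R = -2513
f(c, m) = -176 - 10*m (f(c, m) = 4 - (18 + m)*(-11 + 21) = 4 - (18 + m)*10 = 4 - (180 + 10*m) = 4 + (-180 - 10*m) = -176 - 10*m)
(k + f(N(-6), X**2)) + R = (2266 + (-176 - 10*8**2)) - 2513 = (2266 + (-176 - 10*64)) - 2513 = (2266 + (-176 - 640)) - 2513 = (2266 - 816) - 2513 = 1450 - 2513 = -1063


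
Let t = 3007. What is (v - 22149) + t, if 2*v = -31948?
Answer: -35116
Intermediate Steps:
v = -15974 (v = (½)*(-31948) = -15974)
(v - 22149) + t = (-15974 - 22149) + 3007 = -38123 + 3007 = -35116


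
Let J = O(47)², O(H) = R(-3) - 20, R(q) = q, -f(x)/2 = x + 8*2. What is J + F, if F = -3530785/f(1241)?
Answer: 4860691/2514 ≈ 1933.4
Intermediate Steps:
f(x) = -32 - 2*x (f(x) = -2*(x + 8*2) = -2*(x + 16) = -2*(16 + x) = -32 - 2*x)
O(H) = -23 (O(H) = -3 - 20 = -23)
J = 529 (J = (-23)² = 529)
F = 3530785/2514 (F = -3530785/(-32 - 2*1241) = -3530785/(-32 - 2482) = -3530785/(-2514) = -3530785*(-1/2514) = 3530785/2514 ≈ 1404.4)
J + F = 529 + 3530785/2514 = 4860691/2514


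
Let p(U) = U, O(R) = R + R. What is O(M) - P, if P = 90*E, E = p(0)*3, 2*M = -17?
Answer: -17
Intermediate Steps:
M = -17/2 (M = (1/2)*(-17) = -17/2 ≈ -8.5000)
O(R) = 2*R
E = 0 (E = 0*3 = 0)
P = 0 (P = 90*0 = 0)
O(M) - P = 2*(-17/2) - 1*0 = -17 + 0 = -17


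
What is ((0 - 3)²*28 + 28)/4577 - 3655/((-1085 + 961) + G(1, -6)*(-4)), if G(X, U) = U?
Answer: 3351387/91540 ≈ 36.611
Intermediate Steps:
((0 - 3)²*28 + 28)/4577 - 3655/((-1085 + 961) + G(1, -6)*(-4)) = ((0 - 3)²*28 + 28)/4577 - 3655/((-1085 + 961) - 6*(-4)) = ((-3)²*28 + 28)*(1/4577) - 3655/(-124 + 24) = (9*28 + 28)*(1/4577) - 3655/(-100) = (252 + 28)*(1/4577) - 3655*(-1/100) = 280*(1/4577) + 731/20 = 280/4577 + 731/20 = 3351387/91540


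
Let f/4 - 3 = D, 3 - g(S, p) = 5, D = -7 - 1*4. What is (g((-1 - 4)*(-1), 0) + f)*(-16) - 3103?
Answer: -2559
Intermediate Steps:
D = -11 (D = -7 - 4 = -11)
g(S, p) = -2 (g(S, p) = 3 - 1*5 = 3 - 5 = -2)
f = -32 (f = 12 + 4*(-11) = 12 - 44 = -32)
(g((-1 - 4)*(-1), 0) + f)*(-16) - 3103 = (-2 - 32)*(-16) - 3103 = -34*(-16) - 3103 = 544 - 3103 = -2559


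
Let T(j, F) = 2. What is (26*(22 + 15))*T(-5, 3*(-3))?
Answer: 1924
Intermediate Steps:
(26*(22 + 15))*T(-5, 3*(-3)) = (26*(22 + 15))*2 = (26*37)*2 = 962*2 = 1924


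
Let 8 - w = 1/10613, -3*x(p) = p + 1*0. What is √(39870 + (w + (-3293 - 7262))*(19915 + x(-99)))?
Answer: I*√23693124124764658/10613 ≈ 14504.0*I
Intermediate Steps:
x(p) = -p/3 (x(p) = -(p + 1*0)/3 = -(p + 0)/3 = -p/3)
w = 84903/10613 (w = 8 - 1/10613 = 84903/10613 ≈ 7.9999)
√(39870 + (w + (-3293 - 7262))*(19915 + x(-99))) = √(39870 + (84903/10613 + (-3293 - 7262))*(19915 - ⅓*(-99))) = √(39870 + (84903/10613 - 10555)*(19915 + 33)) = √(39870 - 111935312/10613*19948) = √(39870 - 2232885603776/10613) = √(-2232462463466/10613) = I*√23693124124764658/10613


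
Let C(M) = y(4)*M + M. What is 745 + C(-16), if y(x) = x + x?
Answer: 601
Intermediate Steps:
y(x) = 2*x
C(M) = 9*M (C(M) = (2*4)*M + M = 8*M + M = 9*M)
745 + C(-16) = 745 + 9*(-16) = 745 - 144 = 601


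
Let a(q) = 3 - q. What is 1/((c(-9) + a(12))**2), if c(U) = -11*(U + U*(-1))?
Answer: 1/81 ≈ 0.012346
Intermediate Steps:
c(U) = 0 (c(U) = -11*(U - U) = -11*0 = 0)
1/((c(-9) + a(12))**2) = 1/((0 + (3 - 1*12))**2) = 1/((0 + (3 - 12))**2) = 1/((0 - 9)**2) = 1/((-9)**2) = 1/81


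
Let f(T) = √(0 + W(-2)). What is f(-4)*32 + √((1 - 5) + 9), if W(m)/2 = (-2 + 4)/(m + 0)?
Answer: √5 + 32*I*√2 ≈ 2.2361 + 45.255*I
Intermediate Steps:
W(m) = 4/m (W(m) = 2*((-2 + 4)/(m + 0)) = 2*(2/m) = 4/m)
f(T) = I*√2 (f(T) = √(0 + 4/(-2)) = √(0 + 4*(-½)) = √(0 - 2) = √(-2) = I*√2)
f(-4)*32 + √((1 - 5) + 9) = (I*√2)*32 + √((1 - 5) + 9) = 32*I*√2 + √(-4 + 9) = 32*I*√2 + √5 = √5 + 32*I*√2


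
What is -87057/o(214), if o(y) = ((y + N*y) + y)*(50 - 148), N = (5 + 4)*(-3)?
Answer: -87057/524300 ≈ -0.16604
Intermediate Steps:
N = -27 (N = 9*(-3) = -27)
o(y) = 2450*y (o(y) = ((y - 27*y) + y)*(50 - 148) = (-26*y + y)*(-98) = -25*y*(-98) = 2450*y)
-87057/o(214) = -87057/(2450*214) = -87057/524300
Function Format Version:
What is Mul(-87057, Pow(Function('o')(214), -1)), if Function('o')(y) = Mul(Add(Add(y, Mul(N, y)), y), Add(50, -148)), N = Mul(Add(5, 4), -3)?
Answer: Rational(-87057, 524300) ≈ -0.16604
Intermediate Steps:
N = -27 (N = Mul(9, -3) = -27)
Function('o')(y) = Mul(2450, y) (Function('o')(y) = Mul(Add(Add(y, Mul(-27, y)), y), Add(50, -148)) = Mul(Add(Mul(-26, y), y), -98) = Mul(Mul(-25, y), -98) = Mul(2450, y))
Mul(-87057, Pow(Function('o')(214), -1)) = Mul(-87057, Pow(Mul(2450, 214), -1)) = Mul(-87057, Pow(524300, -1)) = Mul(-87057, Rational(1, 524300)) = Rational(-87057, 524300)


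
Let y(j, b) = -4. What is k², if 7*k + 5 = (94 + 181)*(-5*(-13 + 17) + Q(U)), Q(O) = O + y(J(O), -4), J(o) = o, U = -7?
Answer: 72760900/49 ≈ 1.4849e+6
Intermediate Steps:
Q(O) = -4 + O (Q(O) = O - 4 = -4 + O)
k = -8530/7 (k = -5/7 + ((94 + 181)*(-5*(-13 + 17) + (-4 - 7)))/7 = -5/7 + (275*(-5*4 - 11))/7 = -5/7 + (275*(-20 - 11))/7 = -5/7 + (275*(-31))/7 = -5/7 + (⅐)*(-8525) = -5/7 - 8525/7 = -8530/7 ≈ -1218.6)
k² = (-8530/7)² = 72760900/49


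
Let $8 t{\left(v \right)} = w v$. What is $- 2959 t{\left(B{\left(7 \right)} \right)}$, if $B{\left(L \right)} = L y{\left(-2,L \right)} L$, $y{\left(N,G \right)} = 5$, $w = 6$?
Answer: $- \frac{2174865}{4} \approx -5.4372 \cdot 10^{5}$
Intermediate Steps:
$B{\left(L \right)} = 5 L^{2}$ ($B{\left(L \right)} = L 5 L = 5 L L = 5 L^{2}$)
$t{\left(v \right)} = \frac{3 v}{4}$ ($t{\left(v \right)} = \frac{6 v}{8} = \frac{3 v}{4}$)
$- 2959 t{\left(B{\left(7 \right)} \right)} = - 2959 \frac{3 \cdot 5 \cdot 7^{2}}{4} = - 2959 \frac{3 \cdot 5 \cdot 49}{4} = - 2959 \cdot \frac{3}{4} \cdot 245 = \left(-2959\right) \frac{735}{4} = - \frac{2174865}{4}$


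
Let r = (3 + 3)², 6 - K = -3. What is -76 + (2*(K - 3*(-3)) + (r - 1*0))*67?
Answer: 4748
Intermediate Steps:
K = 9 (K = 6 - 1*(-3) = 6 + 3 = 9)
r = 36 (r = 6² = 36)
-76 + (2*(K - 3*(-3)) + (r - 1*0))*67 = -76 + (2*(9 - 3*(-3)) + (36 - 1*0))*67 = -76 + (2*(9 + 9) + (36 + 0))*67 = -76 + (2*18 + 36)*67 = -76 + (36 + 36)*67 = -76 + 72*67 = -76 + 4824 = 4748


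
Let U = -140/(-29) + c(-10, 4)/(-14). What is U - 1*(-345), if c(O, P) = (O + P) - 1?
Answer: 20319/58 ≈ 350.33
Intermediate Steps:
c(O, P) = -1 + O + P
U = 309/58 (U = -140/(-29) + (-1 - 10 + 4)/(-14) = -140*(-1/29) - 7*(-1/14) = 140/29 + ½ = 309/58 ≈ 5.3276)
U - 1*(-345) = 309/58 - 1*(-345) = 309/58 + 345 = 20319/58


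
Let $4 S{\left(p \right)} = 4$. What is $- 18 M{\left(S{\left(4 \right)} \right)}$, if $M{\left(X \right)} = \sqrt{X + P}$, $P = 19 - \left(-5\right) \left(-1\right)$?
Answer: $- 18 \sqrt{15} \approx -69.714$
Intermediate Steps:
$S{\left(p \right)} = 1$ ($S{\left(p \right)} = \frac{1}{4} \cdot 4 = 1$)
$P = 14$ ($P = 19 - 5 = 14$)
$M{\left(X \right)} = \sqrt{14 + X}$ ($M{\left(X \right)} = \sqrt{X + 14} = \sqrt{14 + X}$)
$- 18 M{\left(S{\left(4 \right)} \right)} = - 18 \sqrt{14 + 1} = - 18 \sqrt{15}$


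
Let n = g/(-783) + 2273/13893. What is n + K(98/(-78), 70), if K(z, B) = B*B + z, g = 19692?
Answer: 25527091006/5237661 ≈ 4873.8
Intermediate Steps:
K(z, B) = z + B² (K(z, B) = B² + z = z + B²)
n = -10066711/402897 (n = 19692/(-783) + 2273/13893 = 19692*(-1/783) + 2273*(1/13893) = -2188/87 + 2273/13893 = -10066711/402897 ≈ -24.986)
n + K(98/(-78), 70) = -10066711/402897 + (98/(-78) + 70²) = -10066711/402897 + (98*(-1/78) + 4900) = -10066711/402897 + (-49/39 + 4900) = -10066711/402897 + 191051/39 = 25527091006/5237661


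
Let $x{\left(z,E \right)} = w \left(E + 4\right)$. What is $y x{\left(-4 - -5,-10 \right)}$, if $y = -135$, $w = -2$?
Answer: $-1620$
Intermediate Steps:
$x{\left(z,E \right)} = -8 - 2 E$ ($x{\left(z,E \right)} = - 2 \left(E + 4\right) = - 2 \left(4 + E\right) = -8 - 2 E$)
$y x{\left(-4 - -5,-10 \right)} = - 135 \left(-8 - -20\right) = - 135 \left(-8 + 20\right) = \left(-135\right) 12 = -1620$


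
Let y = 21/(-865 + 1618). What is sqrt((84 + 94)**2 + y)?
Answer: sqrt(1996125441)/251 ≈ 178.00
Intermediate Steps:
y = 7/251 (y = 21/753 = (1/753)*21 = 7/251 ≈ 0.027888)
sqrt((84 + 94)**2 + y) = sqrt((84 + 94)**2 + 7/251) = sqrt(178**2 + 7/251) = sqrt(31684 + 7/251) = sqrt(7952691/251) = sqrt(1996125441)/251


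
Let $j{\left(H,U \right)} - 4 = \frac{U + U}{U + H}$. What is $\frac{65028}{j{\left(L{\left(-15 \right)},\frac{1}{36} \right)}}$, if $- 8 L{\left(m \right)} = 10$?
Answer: $\frac{476872}{29} \approx 16444.0$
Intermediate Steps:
$L{\left(m \right)} = - \frac{5}{4}$ ($L{\left(m \right)} = \left(- \frac{1}{8}\right) 10 = - \frac{5}{4}$)
$j{\left(H,U \right)} = 4 + \frac{2 U}{H + U}$ ($j{\left(H,U \right)} = 4 + \frac{U + U}{U + H} = 4 + \frac{2 U}{H + U}$)
$\frac{65028}{j{\left(L{\left(-15 \right)},\frac{1}{36} \right)}} = \frac{65028}{2 \frac{1}{- \frac{5}{4} + \frac{1}{36}} \left(2 \left(- \frac{5}{4}\right) + \frac{3}{36}\right)} = \frac{65028}{2 \frac{1}{- \frac{5}{4} + \frac{1}{36}} \left(- \frac{5}{2} + 3 \cdot \frac{1}{36}\right)} = \frac{65028}{2 \frac{1}{- \frac{11}{9}} \left(- \frac{5}{2} + \frac{1}{12}\right)} = \frac{65028}{2 \left(- \frac{9}{11}\right) \left(- \frac{29}{12}\right)} = \frac{65028}{\frac{87}{22}} = 65028 \cdot \frac{22}{87} = \frac{476872}{29}$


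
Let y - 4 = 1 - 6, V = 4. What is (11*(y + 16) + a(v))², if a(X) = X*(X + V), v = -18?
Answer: 173889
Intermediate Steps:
y = -1 (y = 4 + (1 - 6) = 4 - 5 = -1)
a(X) = X*(4 + X) (a(X) = X*(X + 4) = X*(4 + X))
(11*(y + 16) + a(v))² = (11*(-1 + 16) - 18*(4 - 18))² = (11*15 - 18*(-14))² = (165 + 252)² = 417² = 173889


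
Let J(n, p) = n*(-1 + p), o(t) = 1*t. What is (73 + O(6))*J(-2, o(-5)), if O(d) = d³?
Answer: 3468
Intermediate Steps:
o(t) = t
(73 + O(6))*J(-2, o(-5)) = (73 + 6³)*(-2*(-1 - 5)) = (73 + 216)*(-2*(-6)) = 289*12 = 3468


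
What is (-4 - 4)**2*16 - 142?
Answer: 882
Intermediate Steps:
(-4 - 4)**2*16 - 142 = (-8)**2*16 - 142 = 64*16 - 142 = 1024 - 142 = 882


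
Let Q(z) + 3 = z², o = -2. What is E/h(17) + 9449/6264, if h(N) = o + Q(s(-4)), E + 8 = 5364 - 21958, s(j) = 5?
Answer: -25951487/31320 ≈ -828.59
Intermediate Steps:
Q(z) = -3 + z²
E = -16602 (E = -8 + (5364 - 21958) = -8 - 16594 = -16602)
h(N) = 20 (h(N) = -2 + (-3 + 5²) = -2 + (-3 + 25) = -2 + 22 = 20)
E/h(17) + 9449/6264 = -16602/20 + 9449/6264 = -16602*1/20 + 9449*(1/6264) = -8301/10 + 9449/6264 = -25951487/31320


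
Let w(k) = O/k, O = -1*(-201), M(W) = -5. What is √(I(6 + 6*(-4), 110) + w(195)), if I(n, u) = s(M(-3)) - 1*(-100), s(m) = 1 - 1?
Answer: √426855/65 ≈ 10.051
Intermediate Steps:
O = 201
w(k) = 201/k
s(m) = 0
I(n, u) = 100 (I(n, u) = 0 - 1*(-100) = 0 + 100 = 100)
√(I(6 + 6*(-4), 110) + w(195)) = √(100 + 201/195) = √(100 + 201*(1/195)) = √(100 + 67/65) = √(6567/65) = √426855/65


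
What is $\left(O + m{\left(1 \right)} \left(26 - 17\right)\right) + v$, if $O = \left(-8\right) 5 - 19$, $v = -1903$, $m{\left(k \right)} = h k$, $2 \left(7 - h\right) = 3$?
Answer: $- \frac{3825}{2} \approx -1912.5$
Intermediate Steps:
$h = \frac{11}{2}$ ($h = 7 - \frac{3}{2} = \frac{11}{2} \approx 5.5$)
$m{\left(k \right)} = \frac{11 k}{2}$
$O = -59$ ($O = -40 - 19 = -59$)
$\left(O + m{\left(1 \right)} \left(26 - 17\right)\right) + v = \left(-59 + \frac{11}{2} \cdot 1 \left(26 - 17\right)\right) - 1903 = \left(-59 + \frac{11}{2} \cdot 9\right) - 1903 = \left(-59 + \frac{99}{2}\right) - 1903 = - \frac{19}{2} - 1903 = - \frac{3825}{2}$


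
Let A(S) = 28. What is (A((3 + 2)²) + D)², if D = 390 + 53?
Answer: 221841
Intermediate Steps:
D = 443
(A((3 + 2)²) + D)² = (28 + 443)² = 471² = 221841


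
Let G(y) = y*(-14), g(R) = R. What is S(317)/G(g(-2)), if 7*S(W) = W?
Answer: 317/196 ≈ 1.6173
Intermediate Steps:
S(W) = W/7
G(y) = -14*y
S(317)/G(g(-2)) = ((⅐)*317)/((-14*(-2))) = (317/7)/28 = (317/7)*(1/28) = 317/196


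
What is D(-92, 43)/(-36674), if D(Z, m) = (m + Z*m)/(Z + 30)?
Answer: -3913/2273788 ≈ -0.0017209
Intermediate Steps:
D(Z, m) = (m + Z*m)/(30 + Z)
D(-92, 43)/(-36674) = (43*(1 - 92)/(30 - 92))/(-36674) = (43*(-91)/(-62))*(-1/36674) = (43*(-1/62)*(-91))*(-1/36674) = (3913/62)*(-1/36674) = -3913/2273788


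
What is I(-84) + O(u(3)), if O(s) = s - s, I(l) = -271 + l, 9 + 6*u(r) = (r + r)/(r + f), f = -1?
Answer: -355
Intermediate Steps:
u(r) = -3/2 + r/(3*(-1 + r)) (u(r) = -3/2 + ((r + r)/(r - 1))/6 = -3/2 + ((2*r)/(-1 + r))/6 = -3/2 + (2*r/(-1 + r))/6 = -3/2 + r/(3*(-1 + r)))
O(s) = 0
I(-84) + O(u(3)) = (-271 - 84) + 0 = -355 + 0 = -355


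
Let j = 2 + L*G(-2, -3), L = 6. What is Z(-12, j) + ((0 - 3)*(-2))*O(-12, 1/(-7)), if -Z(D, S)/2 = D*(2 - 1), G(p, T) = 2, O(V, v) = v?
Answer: 162/7 ≈ 23.143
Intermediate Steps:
j = 14 (j = 2 + 6*2 = 2 + 12 = 14)
Z(D, S) = -2*D (Z(D, S) = -2*D*(2 - 1) = -2*D)
Z(-12, j) + ((0 - 3)*(-2))*O(-12, 1/(-7)) = -2*(-12) + ((0 - 3)*(-2))/(-7) = 24 - 3*(-2)*(-⅐) = 24 + 6*(-⅐) = 24 - 6/7 = 162/7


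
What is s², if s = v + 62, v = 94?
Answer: 24336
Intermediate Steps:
s = 156 (s = 94 + 62 = 156)
s² = 156² = 24336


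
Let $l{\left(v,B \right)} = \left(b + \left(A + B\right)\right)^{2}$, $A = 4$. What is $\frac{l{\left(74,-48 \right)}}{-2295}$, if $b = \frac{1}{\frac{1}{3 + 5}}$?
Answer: $- \frac{48}{85} \approx -0.56471$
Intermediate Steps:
$b = 8$ ($b = \frac{1}{\frac{1}{8}} = 8$)
$l{\left(v,B \right)} = \left(12 + B\right)^{2}$ ($l{\left(v,B \right)} = \left(8 + \left(4 + B\right)\right)^{2} = \left(12 + B\right)^{2}$)
$\frac{l{\left(74,-48 \right)}}{-2295} = \frac{\left(12 - 48\right)^{2}}{-2295} = \left(-36\right)^{2} \left(- \frac{1}{2295}\right) = 1296 \left(- \frac{1}{2295}\right) = - \frac{48}{85}$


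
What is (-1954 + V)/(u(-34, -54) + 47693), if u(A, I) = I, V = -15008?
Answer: -16962/47639 ≈ -0.35605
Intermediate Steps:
(-1954 + V)/(u(-34, -54) + 47693) = (-1954 - 15008)/(-54 + 47693) = -16962/47639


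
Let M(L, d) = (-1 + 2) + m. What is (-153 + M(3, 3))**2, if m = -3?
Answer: 24025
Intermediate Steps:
M(L, d) = -2 (M(L, d) = (-1 + 2) - 3 = 1 - 3 = -2)
(-153 + M(3, 3))**2 = (-153 - 2)**2 = (-155)**2 = 24025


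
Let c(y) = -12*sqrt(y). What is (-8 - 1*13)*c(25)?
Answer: 1260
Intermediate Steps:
(-8 - 1*13)*c(25) = (-8 - 1*13)*(-12*sqrt(25)) = (-8 - 13)*(-12*5) = -21*(-60) = 1260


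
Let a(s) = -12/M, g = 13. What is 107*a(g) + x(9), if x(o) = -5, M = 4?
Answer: -326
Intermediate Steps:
a(s) = -3 (a(s) = -12/4 = -12*¼ = -3)
107*a(g) + x(9) = 107*(-3) - 5 = -321 - 5 = -326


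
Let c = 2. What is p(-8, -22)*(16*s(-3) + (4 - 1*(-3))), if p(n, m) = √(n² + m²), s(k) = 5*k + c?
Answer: -402*√137 ≈ -4705.3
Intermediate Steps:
s(k) = 2 + 5*k (s(k) = 5*k + 2 = 2 + 5*k)
p(n, m) = √(m² + n²)
p(-8, -22)*(16*s(-3) + (4 - 1*(-3))) = √((-22)² + (-8)²)*(16*(2 + 5*(-3)) + (4 - 1*(-3))) = √(484 + 64)*(16*(2 - 15) + (4 + 3)) = √548*(16*(-13) + 7) = (2*√137)*(-208 + 7) = (2*√137)*(-201) = -402*√137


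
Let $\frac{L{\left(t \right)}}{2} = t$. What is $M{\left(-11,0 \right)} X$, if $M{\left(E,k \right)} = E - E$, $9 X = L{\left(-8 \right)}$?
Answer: $0$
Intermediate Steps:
$L{\left(t \right)} = 2 t$
$X = - \frac{16}{9}$ ($X = \frac{2 \left(-8\right)}{9} = \frac{1}{9} \left(-16\right) = - \frac{16}{9} \approx -1.7778$)
$M{\left(E,k \right)} = 0$
$M{\left(-11,0 \right)} X = 0 \left(- \frac{16}{9}\right) = 0$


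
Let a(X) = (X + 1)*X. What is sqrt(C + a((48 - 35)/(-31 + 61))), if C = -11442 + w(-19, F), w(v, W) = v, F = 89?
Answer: I*sqrt(10314341)/30 ≈ 107.05*I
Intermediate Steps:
a(X) = X*(1 + X) (a(X) = (1 + X)*X = X*(1 + X))
C = -11461 (C = -11442 - 19 = -11461)
sqrt(C + a((48 - 35)/(-31 + 61))) = sqrt(-11461 + ((48 - 35)/(-31 + 61))*(1 + (48 - 35)/(-31 + 61))) = sqrt(-11461 + (13/30)*(1 + 13/30)) = sqrt(-11461 + (13*(1/30))*(1 + 13*(1/30))) = sqrt(-11461 + 13*(1 + 13/30)/30) = sqrt(-11461 + (13/30)*(43/30)) = sqrt(-11461 + 559/900) = sqrt(-10314341/900) = I*sqrt(10314341)/30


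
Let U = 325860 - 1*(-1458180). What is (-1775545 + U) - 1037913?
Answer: -1029418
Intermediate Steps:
U = 1784040 (U = 325860 + 1458180 = 1784040)
(-1775545 + U) - 1037913 = (-1775545 + 1784040) - 1037913 = 8495 - 1037913 = -1029418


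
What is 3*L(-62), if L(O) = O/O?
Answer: 3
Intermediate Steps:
L(O) = 1
3*L(-62) = 3*1 = 3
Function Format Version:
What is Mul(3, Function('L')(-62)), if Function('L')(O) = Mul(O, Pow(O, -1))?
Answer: 3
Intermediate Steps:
Function('L')(O) = 1
Mul(3, Function('L')(-62)) = Mul(3, 1) = 3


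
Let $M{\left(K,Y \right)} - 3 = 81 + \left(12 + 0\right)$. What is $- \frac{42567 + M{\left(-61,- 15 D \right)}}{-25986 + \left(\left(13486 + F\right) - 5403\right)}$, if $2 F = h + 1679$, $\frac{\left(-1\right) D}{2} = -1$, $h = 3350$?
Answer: $\frac{28442}{10259} \approx 2.7724$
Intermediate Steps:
$D = 2$ ($D = \left(-2\right) \left(-1\right) = 2$)
$F = \frac{5029}{2}$ ($F = \frac{3350 + 1679}{2} = \frac{1}{2} \cdot 5029 = \frac{5029}{2} \approx 2514.5$)
$M{\left(K,Y \right)} = 96$ ($M{\left(K,Y \right)} = 3 + \left(81 + \left(12 + 0\right)\right) = 3 + \left(81 + 12\right) = 3 + 93 = 96$)
$- \frac{42567 + M{\left(-61,- 15 D \right)}}{-25986 + \left(\left(13486 + F\right) - 5403\right)} = - \frac{42567 + 96}{-25986 + \left(\left(13486 + \frac{5029}{2}\right) - 5403\right)} = - \frac{42663}{-25986 + \left(\frac{32001}{2} - 5403\right)} = - \frac{42663}{-25986 + \frac{21195}{2}} = - \frac{42663}{- \frac{30777}{2}} = - \frac{42663 \left(-2\right)}{30777} = \left(-1\right) \left(- \frac{28442}{10259}\right) = \frac{28442}{10259}$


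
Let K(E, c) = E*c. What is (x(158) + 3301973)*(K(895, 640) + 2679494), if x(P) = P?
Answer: 10739500838514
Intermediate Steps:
(x(158) + 3301973)*(K(895, 640) + 2679494) = (158 + 3301973)*(895*640 + 2679494) = 3302131*(572800 + 2679494) = 3302131*3252294 = 10739500838514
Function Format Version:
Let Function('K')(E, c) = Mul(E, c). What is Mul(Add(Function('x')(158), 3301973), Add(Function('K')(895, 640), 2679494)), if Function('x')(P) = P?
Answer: 10739500838514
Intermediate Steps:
Mul(Add(Function('x')(158), 3301973), Add(Function('K')(895, 640), 2679494)) = Mul(Add(158, 3301973), Add(Mul(895, 640), 2679494)) = Mul(3302131, Add(572800, 2679494)) = Mul(3302131, 3252294) = 10739500838514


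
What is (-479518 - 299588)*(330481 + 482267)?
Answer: -633216843288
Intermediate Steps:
(-479518 - 299588)*(330481 + 482267) = -779106*812748 = -633216843288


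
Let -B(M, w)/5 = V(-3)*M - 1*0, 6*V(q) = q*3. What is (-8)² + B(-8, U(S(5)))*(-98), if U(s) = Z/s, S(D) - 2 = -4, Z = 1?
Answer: 5944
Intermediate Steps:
S(D) = -2 (S(D) = 2 - 4 = -2)
V(q) = q/2 (V(q) = (q*3)/6 = (3*q)/6 = q/2)
U(s) = 1/s
B(M, w) = 15*M/2 (B(M, w) = -5*(((½)*(-3))*M - 1*0) = -5*(-3*M/2 + 0) = -(-15)*M/2 = 15*M/2)
(-8)² + B(-8, U(S(5)))*(-98) = (-8)² + ((15/2)*(-8))*(-98) = 64 - 60*(-98) = 64 + 5880 = 5944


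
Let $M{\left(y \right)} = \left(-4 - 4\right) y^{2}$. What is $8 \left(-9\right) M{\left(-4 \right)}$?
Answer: $9216$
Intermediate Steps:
$M{\left(y \right)} = - 8 y^{2}$ ($M{\left(y \right)} = \left(-4 - 4\right) y^{2} = - 8 y^{2}$)
$8 \left(-9\right) M{\left(-4 \right)} = 8 \left(-9\right) \left(- 8 \left(-4\right)^{2}\right) = - 72 \left(\left(-8\right) 16\right) = \left(-72\right) \left(-128\right) = 9216$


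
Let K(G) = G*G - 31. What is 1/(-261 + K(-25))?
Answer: 1/333 ≈ 0.0030030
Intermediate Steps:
K(G) = -31 + G² (K(G) = G² - 31 = -31 + G²)
1/(-261 + K(-25)) = 1/(-261 + (-31 + (-25)²)) = 1/(-261 + (-31 + 625)) = 1/(-261 + 594) = 1/333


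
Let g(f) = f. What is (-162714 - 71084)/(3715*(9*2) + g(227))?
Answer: -233798/67097 ≈ -3.4845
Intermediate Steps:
(-162714 - 71084)/(3715*(9*2) + g(227)) = (-162714 - 71084)/(3715*(9*2) + 227) = -233798/(3715*18 + 227) = -233798/(66870 + 227) = -233798/67097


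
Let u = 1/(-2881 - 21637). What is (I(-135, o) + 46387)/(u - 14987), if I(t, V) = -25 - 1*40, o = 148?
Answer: -1135722796/367451267 ≈ -3.0908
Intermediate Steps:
I(t, V) = -65 (I(t, V) = -25 - 40 = -65)
u = -1/24518 (u = 1/(-24518) = -1/24518 ≈ -4.0786e-5)
(I(-135, o) + 46387)/(u - 14987) = (-65 + 46387)/(-1/24518 - 14987) = 46322/(-367451267/24518) = 46322*(-24518/367451267) = -1135722796/367451267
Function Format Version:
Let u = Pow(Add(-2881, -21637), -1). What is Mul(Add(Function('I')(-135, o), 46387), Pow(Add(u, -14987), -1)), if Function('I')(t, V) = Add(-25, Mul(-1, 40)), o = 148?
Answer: Rational(-1135722796, 367451267) ≈ -3.0908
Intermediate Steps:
Function('I')(t, V) = -65 (Function('I')(t, V) = Add(-25, -40) = -65)
u = Rational(-1, 24518) (u = Pow(-24518, -1) = Rational(-1, 24518) ≈ -4.0786e-5)
Mul(Add(Function('I')(-135, o), 46387), Pow(Add(u, -14987), -1)) = Mul(Add(-65, 46387), Pow(Add(Rational(-1, 24518), -14987), -1)) = Mul(46322, Pow(Rational(-367451267, 24518), -1)) = Mul(46322, Rational(-24518, 367451267)) = Rational(-1135722796, 367451267)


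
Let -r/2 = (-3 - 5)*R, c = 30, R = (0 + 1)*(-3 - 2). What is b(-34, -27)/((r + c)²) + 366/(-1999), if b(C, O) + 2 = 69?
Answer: -781067/4997500 ≈ -0.15629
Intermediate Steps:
R = -5 (R = 1*(-5) = -5)
b(C, O) = 67 (b(C, O) = -2 + 69 = 67)
r = -80 (r = -2*(-3 - 5)*(-5) = -(-16)*(-5) = -2*40 = -80)
b(-34, -27)/((r + c)²) + 366/(-1999) = 67/((-80 + 30)²) + 366/(-1999) = 67/((-50)²) + 366*(-1/1999) = 67/2500 - 366/1999 = -781067/4997500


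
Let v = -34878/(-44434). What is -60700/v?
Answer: -1348571900/17439 ≈ -77331.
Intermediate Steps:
v = 17439/22217 (v = -34878*(-1/44434) = 17439/22217 ≈ 0.78494)
-60700/v = -60700/17439/22217 = -60700*22217/17439 = -1348571900/17439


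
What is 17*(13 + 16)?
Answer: 493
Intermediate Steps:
17*(13 + 16) = 17*29 = 493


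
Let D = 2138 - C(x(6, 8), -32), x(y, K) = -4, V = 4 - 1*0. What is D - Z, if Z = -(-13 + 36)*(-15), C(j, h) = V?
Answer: 1789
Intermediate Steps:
V = 4 (V = 4 + 0 = 4)
C(j, h) = 4
D = 2134 (D = 2138 - 1*4 = 2138 - 4 = 2134)
Z = 345 (Z = -23*(-15) = -1*(-345) = 345)
D - Z = 2134 - 1*345 = 2134 - 345 = 1789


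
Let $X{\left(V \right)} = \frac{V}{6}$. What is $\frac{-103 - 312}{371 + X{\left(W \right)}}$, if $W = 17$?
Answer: $- \frac{2490}{2243} \approx -1.1101$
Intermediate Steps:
$X{\left(V \right)} = \frac{V}{6}$ ($X{\left(V \right)} = V \frac{1}{6} = \frac{V}{6}$)
$\frac{-103 - 312}{371 + X{\left(W \right)}} = \frac{-103 - 312}{371 + \frac{1}{6} \cdot 17} = - \frac{415}{371 + \frac{17}{6}} = - \frac{415}{\frac{2243}{6}} = \left(-415\right) \frac{6}{2243} = - \frac{2490}{2243}$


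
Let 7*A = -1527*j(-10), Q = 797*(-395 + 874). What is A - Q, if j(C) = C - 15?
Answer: -2634166/7 ≈ -3.7631e+5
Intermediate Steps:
j(C) = -15 + C
Q = 381763 (Q = 797*479 = 381763)
A = 38175/7 (A = (-1527*(-15 - 10))/7 = (-1527*(-25))/7 = (⅐)*38175 = 38175/7 ≈ 5453.6)
A - Q = 38175/7 - 1*381763 = 38175/7 - 381763 = -2634166/7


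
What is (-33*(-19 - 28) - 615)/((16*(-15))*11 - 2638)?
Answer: -36/203 ≈ -0.17734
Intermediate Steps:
(-33*(-19 - 28) - 615)/((16*(-15))*11 - 2638) = (-33*(-47) - 615)/(-240*11 - 2638) = (1551 - 615)/(-2640 - 2638) = 936/(-5278) = 936*(-1/5278) = -36/203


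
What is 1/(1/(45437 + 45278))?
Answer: 90715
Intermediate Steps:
1/(1/(45437 + 45278)) = 1/(1/90715) = 90715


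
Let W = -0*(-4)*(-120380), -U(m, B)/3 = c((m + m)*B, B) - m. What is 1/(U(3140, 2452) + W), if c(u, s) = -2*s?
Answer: 1/24132 ≈ 4.1439e-5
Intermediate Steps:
U(m, B) = 3*m + 6*B (U(m, B) = -3*(-2*B - m) = -3*(-m - 2*B) = 3*m + 6*B)
W = 0 (W = -0*(-120380) = -1*0 = 0)
1/(U(3140, 2452) + W) = 1/((3*3140 + 6*2452) + 0) = 1/((9420 + 14712) + 0) = 1/(24132 + 0) = 1/24132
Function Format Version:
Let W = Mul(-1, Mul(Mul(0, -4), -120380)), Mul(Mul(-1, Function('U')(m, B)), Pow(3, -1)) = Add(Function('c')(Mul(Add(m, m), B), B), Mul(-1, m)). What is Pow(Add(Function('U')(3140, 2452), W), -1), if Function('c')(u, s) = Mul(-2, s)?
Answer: Rational(1, 24132) ≈ 4.1439e-5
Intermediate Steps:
Function('U')(m, B) = Add(Mul(3, m), Mul(6, B)) (Function('U')(m, B) = Mul(-3, Add(Mul(-2, B), Mul(-1, m))) = Mul(-3, Add(Mul(-1, m), Mul(-2, B))) = Add(Mul(3, m), Mul(6, B)))
W = 0 (W = Mul(-1, Mul(0, -120380)) = Mul(-1, 0) = 0)
Pow(Add(Function('U')(3140, 2452), W), -1) = Pow(Add(Add(Mul(3, 3140), Mul(6, 2452)), 0), -1) = Pow(Add(Add(9420, 14712), 0), -1) = Pow(Add(24132, 0), -1) = Pow(24132, -1) = Rational(1, 24132)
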